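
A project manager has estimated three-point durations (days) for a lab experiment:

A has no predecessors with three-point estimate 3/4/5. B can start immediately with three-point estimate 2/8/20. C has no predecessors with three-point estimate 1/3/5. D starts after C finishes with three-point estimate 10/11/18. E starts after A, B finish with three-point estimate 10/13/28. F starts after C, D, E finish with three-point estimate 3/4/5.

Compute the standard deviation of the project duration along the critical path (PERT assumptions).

te_A = (3 + 4·4 + 5)/6 = 24/6 = 4; σ²_A = ((5−3)/6)² = 0.111
te_B = (2 + 4·8 + 20)/6 = 54/6 = 9; σ²_B = ((20−2)/6)² = 9.000
te_C = (1 + 4·3 + 5)/6 = 18/6 = 3; σ²_C = ((5−1)/6)² = 0.444
te_D = (10 + 4·11 + 18)/6 = 72/6 = 12; σ²_D = ((18−10)/6)² = 1.778
te_E = (10 + 4·13 + 28)/6 = 90/6 = 15; σ²_E = ((28−10)/6)² = 9.000
te_F = (3 + 4·4 + 5)/6 = 24/6 = 4; σ²_F = ((5−3)/6)² = 0.111

Forward pass:
ES_A = 0; EF_A = 4
ES_B = 0; EF_B = 9
ES_C = 0; EF_C = 3
ES_D = 3; EF_D = 3+12 = 15
ES_E = max(EF_A=4, EF_B=9) = 9; EF_E = 9+15 = 24
ES_F = max(EF_C=3, EF_D=15, EF_E=24) = 24; EF_F = 24+4 = 28
Expected project duration μ = 28 days. Critical path: B → E → F.

Variance along critical path = 9.000 + 9.000 + 0.111 = 18.111
σ = √18.111 = 4.256 days

4.26 days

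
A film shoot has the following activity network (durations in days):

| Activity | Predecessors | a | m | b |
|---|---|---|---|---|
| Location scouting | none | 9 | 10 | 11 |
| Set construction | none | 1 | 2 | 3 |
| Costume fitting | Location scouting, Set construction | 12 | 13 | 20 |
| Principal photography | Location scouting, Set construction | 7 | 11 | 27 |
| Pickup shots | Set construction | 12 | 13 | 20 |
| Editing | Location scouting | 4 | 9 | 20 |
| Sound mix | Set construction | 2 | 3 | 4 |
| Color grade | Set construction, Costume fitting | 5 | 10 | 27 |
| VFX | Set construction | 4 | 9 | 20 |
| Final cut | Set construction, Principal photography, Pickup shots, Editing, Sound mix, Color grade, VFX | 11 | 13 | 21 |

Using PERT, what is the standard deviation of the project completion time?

te_Location scouting = (9 + 4·10 + 11)/6 = 60/6 = 10; σ²_Location scouting = ((11−9)/6)² = 0.111
te_Set construction = (1 + 4·2 + 3)/6 = 12/6 = 2; σ²_Set construction = ((3−1)/6)² = 0.111
te_Costume fitting = (12 + 4·13 + 20)/6 = 84/6 = 14; σ²_Costume fitting = ((20−12)/6)² = 1.778
te_Principal photography = (7 + 4·11 + 27)/6 = 78/6 = 13; σ²_Principal photography = ((27−7)/6)² = 11.111
te_Pickup shots = (12 + 4·13 + 20)/6 = 84/6 = 14; σ²_Pickup shots = ((20−12)/6)² = 1.778
te_Editing = (4 + 4·9 + 20)/6 = 60/6 = 10; σ²_Editing = ((20−4)/6)² = 7.111
te_Sound mix = (2 + 4·3 + 4)/6 = 18/6 = 3; σ²_Sound mix = ((4−2)/6)² = 0.111
te_Color grade = (5 + 4·10 + 27)/6 = 72/6 = 12; σ²_Color grade = ((27−5)/6)² = 13.444
te_VFX = (4 + 4·9 + 20)/6 = 60/6 = 10; σ²_VFX = ((20−4)/6)² = 7.111
te_Final cut = (11 + 4·13 + 21)/6 = 84/6 = 14; σ²_Final cut = ((21−11)/6)² = 2.778

Forward pass:
ES_Location scouting = 0; EF_Location scouting = 10
ES_Set construction = 0; EF_Set construction = 2
ES_Costume fitting = max(EF_Location scouting=10, EF_Set construction=2) = 10; EF_Costume fitting = 10+14 = 24
ES_Principal photography = max(EF_Location scouting=10, EF_Set construction=2) = 10; EF_Principal photography = 10+13 = 23
ES_Pickup shots = 2; EF_Pickup shots = 2+14 = 16
ES_Editing = 10; EF_Editing = 10+10 = 20
ES_Sound mix = 2; EF_Sound mix = 2+3 = 5
ES_Color grade = max(EF_Set construction=2, EF_Costume fitting=24) = 24; EF_Color grade = 24+12 = 36
ES_VFX = 2; EF_VFX = 2+10 = 12
ES_Final cut = max(EF_Set construction=2, EF_Principal photography=23, EF_Pickup shots=16, EF_Editing=20, EF_Sound mix=5, EF_Color grade=36, EF_VFX=12) = 36; EF_Final cut = 36+14 = 50
Expected project duration μ = 50 days. Critical path: Location scouting → Costume fitting → Color grade → Final cut.

Variance along critical path = 0.111 + 1.778 + 13.444 + 2.778 = 18.111
σ = √18.111 = 4.256 days

4.26 days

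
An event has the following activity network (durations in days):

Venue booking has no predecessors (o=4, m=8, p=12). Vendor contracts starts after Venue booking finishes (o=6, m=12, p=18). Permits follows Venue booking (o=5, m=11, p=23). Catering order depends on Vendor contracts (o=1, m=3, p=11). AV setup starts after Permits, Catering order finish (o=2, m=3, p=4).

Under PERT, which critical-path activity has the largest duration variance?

te_Venue booking = (4 + 4·8 + 12)/6 = 48/6 = 8; σ²_Venue booking = ((12−4)/6)² = 1.778
te_Vendor contracts = (6 + 4·12 + 18)/6 = 72/6 = 12; σ²_Vendor contracts = ((18−6)/6)² = 4.000
te_Permits = (5 + 4·11 + 23)/6 = 72/6 = 12; σ²_Permits = ((23−5)/6)² = 9.000
te_Catering order = (1 + 4·3 + 11)/6 = 24/6 = 4; σ²_Catering order = ((11−1)/6)² = 2.778
te_AV setup = (2 + 4·3 + 4)/6 = 18/6 = 3; σ²_AV setup = ((4−2)/6)² = 0.111

Forward pass:
ES_Venue booking = 0; EF_Venue booking = 8
ES_Vendor contracts = 8; EF_Vendor contracts = 8+12 = 20
ES_Permits = 8; EF_Permits = 8+12 = 20
ES_Catering order = 20; EF_Catering order = 20+4 = 24
ES_AV setup = max(EF_Permits=20, EF_Catering order=24) = 24; EF_AV setup = 24+3 = 27
Expected project duration μ = 27 days. Critical path: Venue booking → Vendor contracts → Catering order → AV setup.

Variances on critical path: σ²_Venue booking=1.778, σ²_Vendor contracts=4.000, σ²_Catering order=2.778, σ²_AV setup=0.111.
Largest is σ²_Vendor contracts = 4.000.

Vendor contracts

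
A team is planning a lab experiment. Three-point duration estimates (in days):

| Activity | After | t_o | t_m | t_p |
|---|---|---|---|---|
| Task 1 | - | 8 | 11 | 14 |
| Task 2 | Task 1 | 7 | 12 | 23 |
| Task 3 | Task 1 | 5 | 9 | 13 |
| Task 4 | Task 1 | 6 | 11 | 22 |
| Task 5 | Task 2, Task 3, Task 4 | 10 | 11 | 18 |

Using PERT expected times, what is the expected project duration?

36 days

te_Task 1 = (8 + 4·11 + 14)/6 = 66/6 = 11
te_Task 2 = (7 + 4·12 + 23)/6 = 78/6 = 13
te_Task 3 = (5 + 4·9 + 13)/6 = 54/6 = 9
te_Task 4 = (6 + 4·11 + 22)/6 = 72/6 = 12
te_Task 5 = (10 + 4·11 + 18)/6 = 72/6 = 12

Forward pass:
ES_Task 1 = 0; EF_Task 1 = 11
ES_Task 2 = 11; EF_Task 2 = 11+13 = 24
ES_Task 3 = 11; EF_Task 3 = 11+9 = 20
ES_Task 4 = 11; EF_Task 4 = 11+12 = 23
ES_Task 5 = max(EF_Task 2=24, EF_Task 3=20, EF_Task 4=23) = 24; EF_Task 5 = 24+12 = 36
Expected project duration μ = 36 days. Critical path: Task 1 → Task 2 → Task 5.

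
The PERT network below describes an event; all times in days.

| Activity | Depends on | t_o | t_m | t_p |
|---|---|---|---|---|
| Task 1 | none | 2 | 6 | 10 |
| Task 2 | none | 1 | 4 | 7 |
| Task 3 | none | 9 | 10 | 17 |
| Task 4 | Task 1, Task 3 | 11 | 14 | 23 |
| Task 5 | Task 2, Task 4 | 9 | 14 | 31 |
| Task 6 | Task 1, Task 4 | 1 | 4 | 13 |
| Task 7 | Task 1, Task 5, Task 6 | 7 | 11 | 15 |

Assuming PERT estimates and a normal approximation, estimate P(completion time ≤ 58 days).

te_Task 1 = (2 + 4·6 + 10)/6 = 36/6 = 6; σ²_Task 1 = ((10−2)/6)² = 1.778
te_Task 2 = (1 + 4·4 + 7)/6 = 24/6 = 4; σ²_Task 2 = ((7−1)/6)² = 1.000
te_Task 3 = (9 + 4·10 + 17)/6 = 66/6 = 11; σ²_Task 3 = ((17−9)/6)² = 1.778
te_Task 4 = (11 + 4·14 + 23)/6 = 90/6 = 15; σ²_Task 4 = ((23−11)/6)² = 4.000
te_Task 5 = (9 + 4·14 + 31)/6 = 96/6 = 16; σ²_Task 5 = ((31−9)/6)² = 13.444
te_Task 6 = (1 + 4·4 + 13)/6 = 30/6 = 5; σ²_Task 6 = ((13−1)/6)² = 4.000
te_Task 7 = (7 + 4·11 + 15)/6 = 66/6 = 11; σ²_Task 7 = ((15−7)/6)² = 1.778

Forward pass:
ES_Task 1 = 0; EF_Task 1 = 6
ES_Task 2 = 0; EF_Task 2 = 4
ES_Task 3 = 0; EF_Task 3 = 11
ES_Task 4 = max(EF_Task 1=6, EF_Task 3=11) = 11; EF_Task 4 = 11+15 = 26
ES_Task 5 = max(EF_Task 2=4, EF_Task 4=26) = 26; EF_Task 5 = 26+16 = 42
ES_Task 6 = max(EF_Task 1=6, EF_Task 4=26) = 26; EF_Task 6 = 26+5 = 31
ES_Task 7 = max(EF_Task 1=6, EF_Task 5=42, EF_Task 6=31) = 42; EF_Task 7 = 42+11 = 53
Expected project duration μ = 53 days. Critical path: Task 3 → Task 4 → Task 5 → Task 7.

Variance along critical path = 1.778 + 4.000 + 13.444 + 1.778 = 21.000; σ = √21.000 = 4.583 days.
Z = (58 − 53) / 4.583 = 1.091
P(T ≤ 58) = Φ(1.091) ≈ 0.862

0.862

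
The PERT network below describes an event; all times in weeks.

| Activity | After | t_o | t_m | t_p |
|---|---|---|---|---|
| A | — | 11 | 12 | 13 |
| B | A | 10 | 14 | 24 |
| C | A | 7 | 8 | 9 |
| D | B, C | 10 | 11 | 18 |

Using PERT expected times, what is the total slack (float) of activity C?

te_A = (11 + 4·12 + 13)/6 = 72/6 = 12
te_B = (10 + 4·14 + 24)/6 = 90/6 = 15
te_C = (7 + 4·8 + 9)/6 = 48/6 = 8
te_D = (10 + 4·11 + 18)/6 = 72/6 = 12

Forward pass:
ES_A = 0; EF_A = 12
ES_B = 12; EF_B = 12+15 = 27
ES_C = 12; EF_C = 12+8 = 20
ES_D = max(EF_B=27, EF_C=20) = 27; EF_D = 27+12 = 39
Expected project duration μ = 39 weeks. Critical path: A → B → D.

Backward pass:
LF_D = 39; LS_D = 39−12 = 27
LF_C = LS_D = 27; LS_C = 27−8 = 19
LF_B = LS_D = 27; LS_B = 27−15 = 12
LF_A = min(LS_B=12, LS_C=19) = 12; LS_A = 12−12 = 0
Slack_C = LS_C − ES_C = 19 − 12 = 7

7 weeks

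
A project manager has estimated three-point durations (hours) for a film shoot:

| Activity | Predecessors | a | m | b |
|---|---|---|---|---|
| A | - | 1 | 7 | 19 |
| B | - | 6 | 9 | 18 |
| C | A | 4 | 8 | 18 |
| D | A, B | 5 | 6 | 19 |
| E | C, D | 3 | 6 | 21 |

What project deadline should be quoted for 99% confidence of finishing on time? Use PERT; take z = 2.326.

36.0 hours

te_A = (1 + 4·7 + 19)/6 = 48/6 = 8; σ²_A = ((19−1)/6)² = 9.000
te_B = (6 + 4·9 + 18)/6 = 60/6 = 10; σ²_B = ((18−6)/6)² = 4.000
te_C = (4 + 4·8 + 18)/6 = 54/6 = 9; σ²_C = ((18−4)/6)² = 5.444
te_D = (5 + 4·6 + 19)/6 = 48/6 = 8; σ²_D = ((19−5)/6)² = 5.444
te_E = (3 + 4·6 + 21)/6 = 48/6 = 8; σ²_E = ((21−3)/6)² = 9.000

Forward pass:
ES_A = 0; EF_A = 8
ES_B = 0; EF_B = 10
ES_C = 8; EF_C = 8+9 = 17
ES_D = max(EF_A=8, EF_B=10) = 10; EF_D = 10+8 = 18
ES_E = max(EF_C=17, EF_D=18) = 18; EF_E = 18+8 = 26
Expected project duration μ = 26 hours. Critical path: B → D → E.

Variance along critical path = 4.000 + 5.444 + 9.000 = 18.444; σ = 4.295 hours.
D = μ + z·σ = 26 + 2.326·4.295 = 36.0 hours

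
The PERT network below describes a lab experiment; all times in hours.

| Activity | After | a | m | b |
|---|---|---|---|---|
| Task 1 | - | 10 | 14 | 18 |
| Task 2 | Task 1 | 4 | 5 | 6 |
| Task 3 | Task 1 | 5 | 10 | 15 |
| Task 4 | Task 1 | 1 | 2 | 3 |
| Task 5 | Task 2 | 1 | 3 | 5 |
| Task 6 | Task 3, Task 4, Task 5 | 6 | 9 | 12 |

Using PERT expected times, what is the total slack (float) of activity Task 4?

8 hours

te_Task 1 = (10 + 4·14 + 18)/6 = 84/6 = 14
te_Task 2 = (4 + 4·5 + 6)/6 = 30/6 = 5
te_Task 3 = (5 + 4·10 + 15)/6 = 60/6 = 10
te_Task 4 = (1 + 4·2 + 3)/6 = 12/6 = 2
te_Task 5 = (1 + 4·3 + 5)/6 = 18/6 = 3
te_Task 6 = (6 + 4·9 + 12)/6 = 54/6 = 9

Forward pass:
ES_Task 1 = 0; EF_Task 1 = 14
ES_Task 2 = 14; EF_Task 2 = 14+5 = 19
ES_Task 3 = 14; EF_Task 3 = 14+10 = 24
ES_Task 4 = 14; EF_Task 4 = 14+2 = 16
ES_Task 5 = 19; EF_Task 5 = 19+3 = 22
ES_Task 6 = max(EF_Task 3=24, EF_Task 4=16, EF_Task 5=22) = 24; EF_Task 6 = 24+9 = 33
Expected project duration μ = 33 hours. Critical path: Task 1 → Task 3 → Task 6.

Backward pass:
LF_Task 6 = 33; LS_Task 6 = 33−9 = 24
LF_Task 5 = LS_Task 6 = 24; LS_Task 5 = 24−3 = 21
LF_Task 4 = LS_Task 6 = 24; LS_Task 4 = 24−2 = 22
LF_Task 3 = LS_Task 6 = 24; LS_Task 3 = 24−10 = 14
LF_Task 2 = LS_Task 5 = 21; LS_Task 2 = 21−5 = 16
LF_Task 1 = min(LS_Task 2=16, LS_Task 3=14, LS_Task 4=22) = 14; LS_Task 1 = 14−14 = 0
Slack_Task 4 = LS_Task 4 − ES_Task 4 = 22 − 14 = 8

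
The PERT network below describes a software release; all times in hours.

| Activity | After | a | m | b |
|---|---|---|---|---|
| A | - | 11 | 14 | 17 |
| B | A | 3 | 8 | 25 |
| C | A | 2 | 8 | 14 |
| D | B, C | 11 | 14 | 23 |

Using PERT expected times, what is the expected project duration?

39 hours

te_A = (11 + 4·14 + 17)/6 = 84/6 = 14
te_B = (3 + 4·8 + 25)/6 = 60/6 = 10
te_C = (2 + 4·8 + 14)/6 = 48/6 = 8
te_D = (11 + 4·14 + 23)/6 = 90/6 = 15

Forward pass:
ES_A = 0; EF_A = 14
ES_B = 14; EF_B = 14+10 = 24
ES_C = 14; EF_C = 14+8 = 22
ES_D = max(EF_B=24, EF_C=22) = 24; EF_D = 24+15 = 39
Expected project duration μ = 39 hours. Critical path: A → B → D.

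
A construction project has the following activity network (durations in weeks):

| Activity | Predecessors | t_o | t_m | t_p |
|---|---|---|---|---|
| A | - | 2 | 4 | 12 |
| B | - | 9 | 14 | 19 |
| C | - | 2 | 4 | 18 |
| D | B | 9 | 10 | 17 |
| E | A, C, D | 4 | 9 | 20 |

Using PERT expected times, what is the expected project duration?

35 weeks

te_A = (2 + 4·4 + 12)/6 = 30/6 = 5
te_B = (9 + 4·14 + 19)/6 = 84/6 = 14
te_C = (2 + 4·4 + 18)/6 = 36/6 = 6
te_D = (9 + 4·10 + 17)/6 = 66/6 = 11
te_E = (4 + 4·9 + 20)/6 = 60/6 = 10

Forward pass:
ES_A = 0; EF_A = 5
ES_B = 0; EF_B = 14
ES_C = 0; EF_C = 6
ES_D = 14; EF_D = 14+11 = 25
ES_E = max(EF_A=5, EF_C=6, EF_D=25) = 25; EF_E = 25+10 = 35
Expected project duration μ = 35 weeks. Critical path: B → D → E.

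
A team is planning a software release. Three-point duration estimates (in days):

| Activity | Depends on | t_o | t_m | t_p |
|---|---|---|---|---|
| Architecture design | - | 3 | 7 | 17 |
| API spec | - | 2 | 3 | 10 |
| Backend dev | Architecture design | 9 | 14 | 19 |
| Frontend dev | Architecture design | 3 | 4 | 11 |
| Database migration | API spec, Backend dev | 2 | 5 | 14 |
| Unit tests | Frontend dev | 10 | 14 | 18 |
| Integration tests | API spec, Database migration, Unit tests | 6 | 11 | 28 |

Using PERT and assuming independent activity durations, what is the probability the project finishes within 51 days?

te_Architecture design = (3 + 4·7 + 17)/6 = 48/6 = 8; σ²_Architecture design = ((17−3)/6)² = 5.444
te_API spec = (2 + 4·3 + 10)/6 = 24/6 = 4; σ²_API spec = ((10−2)/6)² = 1.778
te_Backend dev = (9 + 4·14 + 19)/6 = 84/6 = 14; σ²_Backend dev = ((19−9)/6)² = 2.778
te_Frontend dev = (3 + 4·4 + 11)/6 = 30/6 = 5; σ²_Frontend dev = ((11−3)/6)² = 1.778
te_Database migration = (2 + 4·5 + 14)/6 = 36/6 = 6; σ²_Database migration = ((14−2)/6)² = 4.000
te_Unit tests = (10 + 4·14 + 18)/6 = 84/6 = 14; σ²_Unit tests = ((18−10)/6)² = 1.778
te_Integration tests = (6 + 4·11 + 28)/6 = 78/6 = 13; σ²_Integration tests = ((28−6)/6)² = 13.444

Forward pass:
ES_Architecture design = 0; EF_Architecture design = 8
ES_API spec = 0; EF_API spec = 4
ES_Backend dev = 8; EF_Backend dev = 8+14 = 22
ES_Frontend dev = 8; EF_Frontend dev = 8+5 = 13
ES_Database migration = max(EF_API spec=4, EF_Backend dev=22) = 22; EF_Database migration = 22+6 = 28
ES_Unit tests = 13; EF_Unit tests = 13+14 = 27
ES_Integration tests = max(EF_API spec=4, EF_Database migration=28, EF_Unit tests=27) = 28; EF_Integration tests = 28+13 = 41
Expected project duration μ = 41 days. Critical path: Architecture design → Backend dev → Database migration → Integration tests.

Variance along critical path = 5.444 + 2.778 + 4.000 + 13.444 = 25.667; σ = √25.667 = 5.066 days.
Z = (51 − 41) / 5.066 = 1.974
P(T ≤ 51) = Φ(1.974) ≈ 0.976

0.976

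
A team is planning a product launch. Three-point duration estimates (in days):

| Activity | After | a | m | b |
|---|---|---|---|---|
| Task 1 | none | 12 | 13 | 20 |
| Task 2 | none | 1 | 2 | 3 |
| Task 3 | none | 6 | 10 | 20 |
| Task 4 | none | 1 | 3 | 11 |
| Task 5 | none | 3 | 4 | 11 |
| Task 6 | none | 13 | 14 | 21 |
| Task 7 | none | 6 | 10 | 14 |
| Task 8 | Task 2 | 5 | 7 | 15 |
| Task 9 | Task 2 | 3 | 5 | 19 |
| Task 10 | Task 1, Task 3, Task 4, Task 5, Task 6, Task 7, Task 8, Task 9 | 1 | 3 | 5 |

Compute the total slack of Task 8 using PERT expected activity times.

5 days

te_Task 1 = (12 + 4·13 + 20)/6 = 84/6 = 14
te_Task 2 = (1 + 4·2 + 3)/6 = 12/6 = 2
te_Task 3 = (6 + 4·10 + 20)/6 = 66/6 = 11
te_Task 4 = (1 + 4·3 + 11)/6 = 24/6 = 4
te_Task 5 = (3 + 4·4 + 11)/6 = 30/6 = 5
te_Task 6 = (13 + 4·14 + 21)/6 = 90/6 = 15
te_Task 7 = (6 + 4·10 + 14)/6 = 60/6 = 10
te_Task 8 = (5 + 4·7 + 15)/6 = 48/6 = 8
te_Task 9 = (3 + 4·5 + 19)/6 = 42/6 = 7
te_Task 10 = (1 + 4·3 + 5)/6 = 18/6 = 3

Forward pass:
ES_Task 1 = 0; EF_Task 1 = 14
ES_Task 2 = 0; EF_Task 2 = 2
ES_Task 3 = 0; EF_Task 3 = 11
ES_Task 4 = 0; EF_Task 4 = 4
ES_Task 5 = 0; EF_Task 5 = 5
ES_Task 6 = 0; EF_Task 6 = 15
ES_Task 7 = 0; EF_Task 7 = 10
ES_Task 8 = 2; EF_Task 8 = 2+8 = 10
ES_Task 9 = 2; EF_Task 9 = 2+7 = 9
ES_Task 10 = max(EF_Task 1=14, EF_Task 3=11, EF_Task 4=4, EF_Task 5=5, EF_Task 6=15, EF_Task 7=10, EF_Task 8=10, EF_Task 9=9) = 15; EF_Task 10 = 15+3 = 18
Expected project duration μ = 18 days. Critical path: Task 6 → Task 10.

Backward pass:
LF_Task 10 = 18; LS_Task 10 = 18−3 = 15
LF_Task 9 = LS_Task 10 = 15; LS_Task 9 = 15−7 = 8
LF_Task 8 = LS_Task 10 = 15; LS_Task 8 = 15−8 = 7
LF_Task 7 = LS_Task 10 = 15; LS_Task 7 = 15−10 = 5
LF_Task 6 = LS_Task 10 = 15; LS_Task 6 = 15−15 = 0
LF_Task 5 = LS_Task 10 = 15; LS_Task 5 = 15−5 = 10
LF_Task 4 = LS_Task 10 = 15; LS_Task 4 = 15−4 = 11
LF_Task 3 = LS_Task 10 = 15; LS_Task 3 = 15−11 = 4
LF_Task 2 = min(LS_Task 8=7, LS_Task 9=8) = 7; LS_Task 2 = 7−2 = 5
LF_Task 1 = LS_Task 10 = 15; LS_Task 1 = 15−14 = 1
Slack_Task 8 = LS_Task 8 − ES_Task 8 = 7 − 2 = 5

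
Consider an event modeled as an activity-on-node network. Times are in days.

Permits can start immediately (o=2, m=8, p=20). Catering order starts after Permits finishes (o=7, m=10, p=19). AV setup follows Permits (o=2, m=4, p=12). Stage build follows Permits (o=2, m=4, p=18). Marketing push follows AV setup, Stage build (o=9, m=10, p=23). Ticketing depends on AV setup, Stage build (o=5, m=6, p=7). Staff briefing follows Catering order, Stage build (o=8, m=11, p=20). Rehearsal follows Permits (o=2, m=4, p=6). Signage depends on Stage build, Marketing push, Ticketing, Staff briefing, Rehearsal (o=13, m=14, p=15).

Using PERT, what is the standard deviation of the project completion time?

4.14 days

te_Permits = (2 + 4·8 + 20)/6 = 54/6 = 9; σ²_Permits = ((20−2)/6)² = 9.000
te_Catering order = (7 + 4·10 + 19)/6 = 66/6 = 11; σ²_Catering order = ((19−7)/6)² = 4.000
te_AV setup = (2 + 4·4 + 12)/6 = 30/6 = 5; σ²_AV setup = ((12−2)/6)² = 2.778
te_Stage build = (2 + 4·4 + 18)/6 = 36/6 = 6; σ²_Stage build = ((18−2)/6)² = 7.111
te_Marketing push = (9 + 4·10 + 23)/6 = 72/6 = 12; σ²_Marketing push = ((23−9)/6)² = 5.444
te_Ticketing = (5 + 4·6 + 7)/6 = 36/6 = 6; σ²_Ticketing = ((7−5)/6)² = 0.111
te_Staff briefing = (8 + 4·11 + 20)/6 = 72/6 = 12; σ²_Staff briefing = ((20−8)/6)² = 4.000
te_Rehearsal = (2 + 4·4 + 6)/6 = 24/6 = 4; σ²_Rehearsal = ((6−2)/6)² = 0.444
te_Signage = (13 + 4·14 + 15)/6 = 84/6 = 14; σ²_Signage = ((15−13)/6)² = 0.111

Forward pass:
ES_Permits = 0; EF_Permits = 9
ES_Catering order = 9; EF_Catering order = 9+11 = 20
ES_AV setup = 9; EF_AV setup = 9+5 = 14
ES_Stage build = 9; EF_Stage build = 9+6 = 15
ES_Marketing push = max(EF_AV setup=14, EF_Stage build=15) = 15; EF_Marketing push = 15+12 = 27
ES_Ticketing = max(EF_AV setup=14, EF_Stage build=15) = 15; EF_Ticketing = 15+6 = 21
ES_Staff briefing = max(EF_Catering order=20, EF_Stage build=15) = 20; EF_Staff briefing = 20+12 = 32
ES_Rehearsal = 9; EF_Rehearsal = 9+4 = 13
ES_Signage = max(EF_Stage build=15, EF_Marketing push=27, EF_Ticketing=21, EF_Staff briefing=32, EF_Rehearsal=13) = 32; EF_Signage = 32+14 = 46
Expected project duration μ = 46 days. Critical path: Permits → Catering order → Staff briefing → Signage.

Variance along critical path = 9.000 + 4.000 + 4.000 + 0.111 = 17.111
σ = √17.111 = 4.137 days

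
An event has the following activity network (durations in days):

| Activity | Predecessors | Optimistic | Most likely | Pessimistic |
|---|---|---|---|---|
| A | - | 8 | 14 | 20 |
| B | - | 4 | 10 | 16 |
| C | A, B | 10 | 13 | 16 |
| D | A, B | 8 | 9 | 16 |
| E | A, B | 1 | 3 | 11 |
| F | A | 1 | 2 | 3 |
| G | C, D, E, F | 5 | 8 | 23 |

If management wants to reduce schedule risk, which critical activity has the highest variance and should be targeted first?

G

te_A = (8 + 4·14 + 20)/6 = 84/6 = 14; σ²_A = ((20−8)/6)² = 4.000
te_B = (4 + 4·10 + 16)/6 = 60/6 = 10; σ²_B = ((16−4)/6)² = 4.000
te_C = (10 + 4·13 + 16)/6 = 78/6 = 13; σ²_C = ((16−10)/6)² = 1.000
te_D = (8 + 4·9 + 16)/6 = 60/6 = 10; σ²_D = ((16−8)/6)² = 1.778
te_E = (1 + 4·3 + 11)/6 = 24/6 = 4; σ²_E = ((11−1)/6)² = 2.778
te_F = (1 + 4·2 + 3)/6 = 12/6 = 2; σ²_F = ((3−1)/6)² = 0.111
te_G = (5 + 4·8 + 23)/6 = 60/6 = 10; σ²_G = ((23−5)/6)² = 9.000

Forward pass:
ES_A = 0; EF_A = 14
ES_B = 0; EF_B = 10
ES_C = max(EF_A=14, EF_B=10) = 14; EF_C = 14+13 = 27
ES_D = max(EF_A=14, EF_B=10) = 14; EF_D = 14+10 = 24
ES_E = max(EF_A=14, EF_B=10) = 14; EF_E = 14+4 = 18
ES_F = 14; EF_F = 14+2 = 16
ES_G = max(EF_C=27, EF_D=24, EF_E=18, EF_F=16) = 27; EF_G = 27+10 = 37
Expected project duration μ = 37 days. Critical path: A → C → G.

Variances on critical path: σ²_A=4.000, σ²_C=1.000, σ²_G=9.000.
Largest is σ²_G = 9.000.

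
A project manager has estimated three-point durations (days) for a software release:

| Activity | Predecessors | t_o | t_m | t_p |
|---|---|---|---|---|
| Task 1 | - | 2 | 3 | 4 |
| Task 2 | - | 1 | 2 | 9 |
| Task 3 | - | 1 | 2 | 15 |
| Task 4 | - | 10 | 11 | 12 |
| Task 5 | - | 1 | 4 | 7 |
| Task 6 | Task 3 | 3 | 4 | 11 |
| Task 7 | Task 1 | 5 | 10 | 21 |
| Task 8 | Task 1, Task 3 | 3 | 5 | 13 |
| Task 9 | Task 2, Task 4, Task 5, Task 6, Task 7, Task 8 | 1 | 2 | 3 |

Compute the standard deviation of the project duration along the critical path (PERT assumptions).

2.71 days

te_Task 1 = (2 + 4·3 + 4)/6 = 18/6 = 3; σ²_Task 1 = ((4−2)/6)² = 0.111
te_Task 2 = (1 + 4·2 + 9)/6 = 18/6 = 3; σ²_Task 2 = ((9−1)/6)² = 1.778
te_Task 3 = (1 + 4·2 + 15)/6 = 24/6 = 4; σ²_Task 3 = ((15−1)/6)² = 5.444
te_Task 4 = (10 + 4·11 + 12)/6 = 66/6 = 11; σ²_Task 4 = ((12−10)/6)² = 0.111
te_Task 5 = (1 + 4·4 + 7)/6 = 24/6 = 4; σ²_Task 5 = ((7−1)/6)² = 1.000
te_Task 6 = (3 + 4·4 + 11)/6 = 30/6 = 5; σ²_Task 6 = ((11−3)/6)² = 1.778
te_Task 7 = (5 + 4·10 + 21)/6 = 66/6 = 11; σ²_Task 7 = ((21−5)/6)² = 7.111
te_Task 8 = (3 + 4·5 + 13)/6 = 36/6 = 6; σ²_Task 8 = ((13−3)/6)² = 2.778
te_Task 9 = (1 + 4·2 + 3)/6 = 12/6 = 2; σ²_Task 9 = ((3−1)/6)² = 0.111

Forward pass:
ES_Task 1 = 0; EF_Task 1 = 3
ES_Task 2 = 0; EF_Task 2 = 3
ES_Task 3 = 0; EF_Task 3 = 4
ES_Task 4 = 0; EF_Task 4 = 11
ES_Task 5 = 0; EF_Task 5 = 4
ES_Task 6 = 4; EF_Task 6 = 4+5 = 9
ES_Task 7 = 3; EF_Task 7 = 3+11 = 14
ES_Task 8 = max(EF_Task 1=3, EF_Task 3=4) = 4; EF_Task 8 = 4+6 = 10
ES_Task 9 = max(EF_Task 2=3, EF_Task 4=11, EF_Task 5=4, EF_Task 6=9, EF_Task 7=14, EF_Task 8=10) = 14; EF_Task 9 = 14+2 = 16
Expected project duration μ = 16 days. Critical path: Task 1 → Task 7 → Task 9.

Variance along critical path = 0.111 + 7.111 + 0.111 = 7.333
σ = √7.333 = 2.708 days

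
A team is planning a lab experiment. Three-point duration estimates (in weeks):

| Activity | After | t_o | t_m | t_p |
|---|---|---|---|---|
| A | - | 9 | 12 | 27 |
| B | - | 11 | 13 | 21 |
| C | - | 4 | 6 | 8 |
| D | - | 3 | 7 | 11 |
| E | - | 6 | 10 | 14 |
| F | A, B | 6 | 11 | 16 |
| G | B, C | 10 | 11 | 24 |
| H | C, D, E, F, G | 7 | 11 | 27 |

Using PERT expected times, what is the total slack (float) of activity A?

2 weeks

te_A = (9 + 4·12 + 27)/6 = 84/6 = 14
te_B = (11 + 4·13 + 21)/6 = 84/6 = 14
te_C = (4 + 4·6 + 8)/6 = 36/6 = 6
te_D = (3 + 4·7 + 11)/6 = 42/6 = 7
te_E = (6 + 4·10 + 14)/6 = 60/6 = 10
te_F = (6 + 4·11 + 16)/6 = 66/6 = 11
te_G = (10 + 4·11 + 24)/6 = 78/6 = 13
te_H = (7 + 4·11 + 27)/6 = 78/6 = 13

Forward pass:
ES_A = 0; EF_A = 14
ES_B = 0; EF_B = 14
ES_C = 0; EF_C = 6
ES_D = 0; EF_D = 7
ES_E = 0; EF_E = 10
ES_F = max(EF_A=14, EF_B=14) = 14; EF_F = 14+11 = 25
ES_G = max(EF_B=14, EF_C=6) = 14; EF_G = 14+13 = 27
ES_H = max(EF_C=6, EF_D=7, EF_E=10, EF_F=25, EF_G=27) = 27; EF_H = 27+13 = 40
Expected project duration μ = 40 weeks. Critical path: B → G → H.

Backward pass:
LF_H = 40; LS_H = 40−13 = 27
LF_G = LS_H = 27; LS_G = 27−13 = 14
LF_F = LS_H = 27; LS_F = 27−11 = 16
LF_E = LS_H = 27; LS_E = 27−10 = 17
LF_D = LS_H = 27; LS_D = 27−7 = 20
LF_C = min(LS_G=14, LS_H=27) = 14; LS_C = 14−6 = 8
LF_B = min(LS_F=16, LS_G=14) = 14; LS_B = 14−14 = 0
LF_A = LS_F = 16; LS_A = 16−14 = 2
Slack_A = LS_A − ES_A = 2 − 0 = 2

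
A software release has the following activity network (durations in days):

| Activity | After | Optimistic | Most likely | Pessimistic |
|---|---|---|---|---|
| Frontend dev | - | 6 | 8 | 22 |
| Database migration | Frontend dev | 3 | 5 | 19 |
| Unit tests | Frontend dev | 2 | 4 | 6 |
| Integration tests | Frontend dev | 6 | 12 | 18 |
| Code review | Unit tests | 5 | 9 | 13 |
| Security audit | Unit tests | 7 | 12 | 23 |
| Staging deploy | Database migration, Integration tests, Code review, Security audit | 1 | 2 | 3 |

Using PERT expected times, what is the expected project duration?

te_Frontend dev = (6 + 4·8 + 22)/6 = 60/6 = 10
te_Database migration = (3 + 4·5 + 19)/6 = 42/6 = 7
te_Unit tests = (2 + 4·4 + 6)/6 = 24/6 = 4
te_Integration tests = (6 + 4·12 + 18)/6 = 72/6 = 12
te_Code review = (5 + 4·9 + 13)/6 = 54/6 = 9
te_Security audit = (7 + 4·12 + 23)/6 = 78/6 = 13
te_Staging deploy = (1 + 4·2 + 3)/6 = 12/6 = 2

Forward pass:
ES_Frontend dev = 0; EF_Frontend dev = 10
ES_Database migration = 10; EF_Database migration = 10+7 = 17
ES_Unit tests = 10; EF_Unit tests = 10+4 = 14
ES_Integration tests = 10; EF_Integration tests = 10+12 = 22
ES_Code review = 14; EF_Code review = 14+9 = 23
ES_Security audit = 14; EF_Security audit = 14+13 = 27
ES_Staging deploy = max(EF_Database migration=17, EF_Integration tests=22, EF_Code review=23, EF_Security audit=27) = 27; EF_Staging deploy = 27+2 = 29
Expected project duration μ = 29 days. Critical path: Frontend dev → Unit tests → Security audit → Staging deploy.

29 days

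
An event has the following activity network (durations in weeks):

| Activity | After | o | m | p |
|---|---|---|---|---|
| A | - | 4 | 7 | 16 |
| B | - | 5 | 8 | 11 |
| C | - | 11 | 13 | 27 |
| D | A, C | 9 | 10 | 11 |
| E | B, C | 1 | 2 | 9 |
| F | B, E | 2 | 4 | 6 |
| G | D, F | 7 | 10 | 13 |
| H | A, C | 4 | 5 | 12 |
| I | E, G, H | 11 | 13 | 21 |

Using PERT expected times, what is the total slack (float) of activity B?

10 weeks

te_A = (4 + 4·7 + 16)/6 = 48/6 = 8
te_B = (5 + 4·8 + 11)/6 = 48/6 = 8
te_C = (11 + 4·13 + 27)/6 = 90/6 = 15
te_D = (9 + 4·10 + 11)/6 = 60/6 = 10
te_E = (1 + 4·2 + 9)/6 = 18/6 = 3
te_F = (2 + 4·4 + 6)/6 = 24/6 = 4
te_G = (7 + 4·10 + 13)/6 = 60/6 = 10
te_H = (4 + 4·5 + 12)/6 = 36/6 = 6
te_I = (11 + 4·13 + 21)/6 = 84/6 = 14

Forward pass:
ES_A = 0; EF_A = 8
ES_B = 0; EF_B = 8
ES_C = 0; EF_C = 15
ES_D = max(EF_A=8, EF_C=15) = 15; EF_D = 15+10 = 25
ES_E = max(EF_B=8, EF_C=15) = 15; EF_E = 15+3 = 18
ES_F = max(EF_B=8, EF_E=18) = 18; EF_F = 18+4 = 22
ES_G = max(EF_D=25, EF_F=22) = 25; EF_G = 25+10 = 35
ES_H = max(EF_A=8, EF_C=15) = 15; EF_H = 15+6 = 21
ES_I = max(EF_E=18, EF_G=35, EF_H=21) = 35; EF_I = 35+14 = 49
Expected project duration μ = 49 weeks. Critical path: C → D → G → I.

Backward pass:
LF_I = 49; LS_I = 49−14 = 35
LF_H = LS_I = 35; LS_H = 35−6 = 29
LF_G = LS_I = 35; LS_G = 35−10 = 25
LF_F = LS_G = 25; LS_F = 25−4 = 21
LF_E = min(LS_F=21, LS_I=35) = 21; LS_E = 21−3 = 18
LF_D = LS_G = 25; LS_D = 25−10 = 15
LF_C = min(LS_D=15, LS_E=18, LS_H=29) = 15; LS_C = 15−15 = 0
LF_B = min(LS_E=18, LS_F=21) = 18; LS_B = 18−8 = 10
LF_A = min(LS_D=15, LS_H=29) = 15; LS_A = 15−8 = 7
Slack_B = LS_B − ES_B = 10 − 0 = 10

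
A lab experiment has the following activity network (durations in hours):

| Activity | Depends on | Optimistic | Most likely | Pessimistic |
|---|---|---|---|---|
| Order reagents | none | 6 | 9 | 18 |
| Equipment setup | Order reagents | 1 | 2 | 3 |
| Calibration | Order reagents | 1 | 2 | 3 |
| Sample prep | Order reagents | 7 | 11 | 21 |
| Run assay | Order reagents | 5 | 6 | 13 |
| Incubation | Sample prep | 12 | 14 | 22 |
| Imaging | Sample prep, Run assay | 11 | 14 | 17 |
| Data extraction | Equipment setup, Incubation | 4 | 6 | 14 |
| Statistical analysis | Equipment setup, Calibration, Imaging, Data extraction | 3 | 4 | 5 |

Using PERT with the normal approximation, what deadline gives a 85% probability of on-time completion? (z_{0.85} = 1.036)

52.0 hours

te_Order reagents = (6 + 4·9 + 18)/6 = 60/6 = 10; σ²_Order reagents = ((18−6)/6)² = 4.000
te_Equipment setup = (1 + 4·2 + 3)/6 = 12/6 = 2; σ²_Equipment setup = ((3−1)/6)² = 0.111
te_Calibration = (1 + 4·2 + 3)/6 = 12/6 = 2; σ²_Calibration = ((3−1)/6)² = 0.111
te_Sample prep = (7 + 4·11 + 21)/6 = 72/6 = 12; σ²_Sample prep = ((21−7)/6)² = 5.444
te_Run assay = (5 + 4·6 + 13)/6 = 42/6 = 7; σ²_Run assay = ((13−5)/6)² = 1.778
te_Incubation = (12 + 4·14 + 22)/6 = 90/6 = 15; σ²_Incubation = ((22−12)/6)² = 2.778
te_Imaging = (11 + 4·14 + 17)/6 = 84/6 = 14; σ²_Imaging = ((17−11)/6)² = 1.000
te_Data extraction = (4 + 4·6 + 14)/6 = 42/6 = 7; σ²_Data extraction = ((14−4)/6)² = 2.778
te_Statistical analysis = (3 + 4·4 + 5)/6 = 24/6 = 4; σ²_Statistical analysis = ((5−3)/6)² = 0.111

Forward pass:
ES_Order reagents = 0; EF_Order reagents = 10
ES_Equipment setup = 10; EF_Equipment setup = 10+2 = 12
ES_Calibration = 10; EF_Calibration = 10+2 = 12
ES_Sample prep = 10; EF_Sample prep = 10+12 = 22
ES_Run assay = 10; EF_Run assay = 10+7 = 17
ES_Incubation = 22; EF_Incubation = 22+15 = 37
ES_Imaging = max(EF_Sample prep=22, EF_Run assay=17) = 22; EF_Imaging = 22+14 = 36
ES_Data extraction = max(EF_Equipment setup=12, EF_Incubation=37) = 37; EF_Data extraction = 37+7 = 44
ES_Statistical analysis = max(EF_Equipment setup=12, EF_Calibration=12, EF_Imaging=36, EF_Data extraction=44) = 44; EF_Statistical analysis = 44+4 = 48
Expected project duration μ = 48 hours. Critical path: Order reagents → Sample prep → Incubation → Data extraction → Statistical analysis.

Variance along critical path = 4.000 + 5.444 + 2.778 + 2.778 + 0.111 = 15.111; σ = 3.887 hours.
D = μ + z·σ = 48 + 1.036·3.887 = 52.0 hours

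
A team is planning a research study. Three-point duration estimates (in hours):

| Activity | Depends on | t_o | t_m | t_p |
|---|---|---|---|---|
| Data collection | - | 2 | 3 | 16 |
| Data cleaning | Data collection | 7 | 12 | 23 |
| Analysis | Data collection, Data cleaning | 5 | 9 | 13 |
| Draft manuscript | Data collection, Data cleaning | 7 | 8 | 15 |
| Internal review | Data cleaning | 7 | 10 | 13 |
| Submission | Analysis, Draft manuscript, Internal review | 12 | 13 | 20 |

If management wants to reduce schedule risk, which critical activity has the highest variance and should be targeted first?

Data cleaning

te_Data collection = (2 + 4·3 + 16)/6 = 30/6 = 5; σ²_Data collection = ((16−2)/6)² = 5.444
te_Data cleaning = (7 + 4·12 + 23)/6 = 78/6 = 13; σ²_Data cleaning = ((23−7)/6)² = 7.111
te_Analysis = (5 + 4·9 + 13)/6 = 54/6 = 9; σ²_Analysis = ((13−5)/6)² = 1.778
te_Draft manuscript = (7 + 4·8 + 15)/6 = 54/6 = 9; σ²_Draft manuscript = ((15−7)/6)² = 1.778
te_Internal review = (7 + 4·10 + 13)/6 = 60/6 = 10; σ²_Internal review = ((13−7)/6)² = 1.000
te_Submission = (12 + 4·13 + 20)/6 = 84/6 = 14; σ²_Submission = ((20−12)/6)² = 1.778

Forward pass:
ES_Data collection = 0; EF_Data collection = 5
ES_Data cleaning = 5; EF_Data cleaning = 5+13 = 18
ES_Analysis = max(EF_Data collection=5, EF_Data cleaning=18) = 18; EF_Analysis = 18+9 = 27
ES_Draft manuscript = max(EF_Data collection=5, EF_Data cleaning=18) = 18; EF_Draft manuscript = 18+9 = 27
ES_Internal review = 18; EF_Internal review = 18+10 = 28
ES_Submission = max(EF_Analysis=27, EF_Draft manuscript=27, EF_Internal review=28) = 28; EF_Submission = 28+14 = 42
Expected project duration μ = 42 hours. Critical path: Data collection → Data cleaning → Internal review → Submission.

Variances on critical path: σ²_Data collection=5.444, σ²_Data cleaning=7.111, σ²_Internal review=1.000, σ²_Submission=1.778.
Largest is σ²_Data cleaning = 7.111.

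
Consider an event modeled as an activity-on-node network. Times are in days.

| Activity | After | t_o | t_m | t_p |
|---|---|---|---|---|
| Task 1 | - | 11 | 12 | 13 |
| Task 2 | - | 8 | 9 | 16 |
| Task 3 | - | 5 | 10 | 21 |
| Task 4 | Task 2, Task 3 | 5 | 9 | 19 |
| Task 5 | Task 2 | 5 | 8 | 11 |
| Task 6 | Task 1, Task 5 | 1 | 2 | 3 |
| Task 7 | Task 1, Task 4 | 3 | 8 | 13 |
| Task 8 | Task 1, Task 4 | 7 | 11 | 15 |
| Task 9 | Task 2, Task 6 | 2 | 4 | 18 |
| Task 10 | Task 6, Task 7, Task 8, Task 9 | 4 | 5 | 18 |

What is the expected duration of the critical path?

39 days

te_Task 1 = (11 + 4·12 + 13)/6 = 72/6 = 12
te_Task 2 = (8 + 4·9 + 16)/6 = 60/6 = 10
te_Task 3 = (5 + 4·10 + 21)/6 = 66/6 = 11
te_Task 4 = (5 + 4·9 + 19)/6 = 60/6 = 10
te_Task 5 = (5 + 4·8 + 11)/6 = 48/6 = 8
te_Task 6 = (1 + 4·2 + 3)/6 = 12/6 = 2
te_Task 7 = (3 + 4·8 + 13)/6 = 48/6 = 8
te_Task 8 = (7 + 4·11 + 15)/6 = 66/6 = 11
te_Task 9 = (2 + 4·4 + 18)/6 = 36/6 = 6
te_Task 10 = (4 + 4·5 + 18)/6 = 42/6 = 7

Forward pass:
ES_Task 1 = 0; EF_Task 1 = 12
ES_Task 2 = 0; EF_Task 2 = 10
ES_Task 3 = 0; EF_Task 3 = 11
ES_Task 4 = max(EF_Task 2=10, EF_Task 3=11) = 11; EF_Task 4 = 11+10 = 21
ES_Task 5 = 10; EF_Task 5 = 10+8 = 18
ES_Task 6 = max(EF_Task 1=12, EF_Task 5=18) = 18; EF_Task 6 = 18+2 = 20
ES_Task 7 = max(EF_Task 1=12, EF_Task 4=21) = 21; EF_Task 7 = 21+8 = 29
ES_Task 8 = max(EF_Task 1=12, EF_Task 4=21) = 21; EF_Task 8 = 21+11 = 32
ES_Task 9 = max(EF_Task 2=10, EF_Task 6=20) = 20; EF_Task 9 = 20+6 = 26
ES_Task 10 = max(EF_Task 6=20, EF_Task 7=29, EF_Task 8=32, EF_Task 9=26) = 32; EF_Task 10 = 32+7 = 39
Expected project duration μ = 39 days. Critical path: Task 3 → Task 4 → Task 8 → Task 10.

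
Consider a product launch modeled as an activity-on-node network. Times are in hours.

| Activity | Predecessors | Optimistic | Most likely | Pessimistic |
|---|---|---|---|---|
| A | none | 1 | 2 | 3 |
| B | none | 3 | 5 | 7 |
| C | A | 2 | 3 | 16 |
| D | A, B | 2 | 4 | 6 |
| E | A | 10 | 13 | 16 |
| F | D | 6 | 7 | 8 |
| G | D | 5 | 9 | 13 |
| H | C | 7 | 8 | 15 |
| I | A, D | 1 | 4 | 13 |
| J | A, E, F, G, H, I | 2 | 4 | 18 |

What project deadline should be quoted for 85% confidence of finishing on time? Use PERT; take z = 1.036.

te_A = (1 + 4·2 + 3)/6 = 12/6 = 2; σ²_A = ((3−1)/6)² = 0.111
te_B = (3 + 4·5 + 7)/6 = 30/6 = 5; σ²_B = ((7−3)/6)² = 0.444
te_C = (2 + 4·3 + 16)/6 = 30/6 = 5; σ²_C = ((16−2)/6)² = 5.444
te_D = (2 + 4·4 + 6)/6 = 24/6 = 4; σ²_D = ((6−2)/6)² = 0.444
te_E = (10 + 4·13 + 16)/6 = 78/6 = 13; σ²_E = ((16−10)/6)² = 1.000
te_F = (6 + 4·7 + 8)/6 = 42/6 = 7; σ²_F = ((8−6)/6)² = 0.111
te_G = (5 + 4·9 + 13)/6 = 54/6 = 9; σ²_G = ((13−5)/6)² = 1.778
te_H = (7 + 4·8 + 15)/6 = 54/6 = 9; σ²_H = ((15−7)/6)² = 1.778
te_I = (1 + 4·4 + 13)/6 = 30/6 = 5; σ²_I = ((13−1)/6)² = 4.000
te_J = (2 + 4·4 + 18)/6 = 36/6 = 6; σ²_J = ((18−2)/6)² = 7.111

Forward pass:
ES_A = 0; EF_A = 2
ES_B = 0; EF_B = 5
ES_C = 2; EF_C = 2+5 = 7
ES_D = max(EF_A=2, EF_B=5) = 5; EF_D = 5+4 = 9
ES_E = 2; EF_E = 2+13 = 15
ES_F = 9; EF_F = 9+7 = 16
ES_G = 9; EF_G = 9+9 = 18
ES_H = 7; EF_H = 7+9 = 16
ES_I = max(EF_A=2, EF_D=9) = 9; EF_I = 9+5 = 14
ES_J = max(EF_A=2, EF_E=15, EF_F=16, EF_G=18, EF_H=16, EF_I=14) = 18; EF_J = 18+6 = 24
Expected project duration μ = 24 hours. Critical path: B → D → G → J.

Variance along critical path = 0.444 + 0.444 + 1.778 + 7.111 = 9.778; σ = 3.127 hours.
D = μ + z·σ = 24 + 1.036·3.127 = 27.2 hours

27.2 hours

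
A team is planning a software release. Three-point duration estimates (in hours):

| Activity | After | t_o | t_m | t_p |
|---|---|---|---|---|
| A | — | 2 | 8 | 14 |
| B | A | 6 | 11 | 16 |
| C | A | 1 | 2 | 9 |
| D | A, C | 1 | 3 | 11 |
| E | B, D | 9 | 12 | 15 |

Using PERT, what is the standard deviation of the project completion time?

2.79 hours

te_A = (2 + 4·8 + 14)/6 = 48/6 = 8; σ²_A = ((14−2)/6)² = 4.000
te_B = (6 + 4·11 + 16)/6 = 66/6 = 11; σ²_B = ((16−6)/6)² = 2.778
te_C = (1 + 4·2 + 9)/6 = 18/6 = 3; σ²_C = ((9−1)/6)² = 1.778
te_D = (1 + 4·3 + 11)/6 = 24/6 = 4; σ²_D = ((11−1)/6)² = 2.778
te_E = (9 + 4·12 + 15)/6 = 72/6 = 12; σ²_E = ((15−9)/6)² = 1.000

Forward pass:
ES_A = 0; EF_A = 8
ES_B = 8; EF_B = 8+11 = 19
ES_C = 8; EF_C = 8+3 = 11
ES_D = max(EF_A=8, EF_C=11) = 11; EF_D = 11+4 = 15
ES_E = max(EF_B=19, EF_D=15) = 19; EF_E = 19+12 = 31
Expected project duration μ = 31 hours. Critical path: A → B → E.

Variance along critical path = 4.000 + 2.778 + 1.000 = 7.778
σ = √7.778 = 2.789 hours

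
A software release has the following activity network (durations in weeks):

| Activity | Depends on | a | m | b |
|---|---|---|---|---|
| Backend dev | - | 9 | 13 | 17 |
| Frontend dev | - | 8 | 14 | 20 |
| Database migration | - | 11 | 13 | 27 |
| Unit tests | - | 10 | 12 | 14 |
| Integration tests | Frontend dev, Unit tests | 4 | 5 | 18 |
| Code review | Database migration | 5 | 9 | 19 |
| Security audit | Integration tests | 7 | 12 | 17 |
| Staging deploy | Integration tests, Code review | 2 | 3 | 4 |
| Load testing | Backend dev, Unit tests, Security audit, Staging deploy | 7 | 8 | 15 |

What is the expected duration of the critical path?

te_Backend dev = (9 + 4·13 + 17)/6 = 78/6 = 13
te_Frontend dev = (8 + 4·14 + 20)/6 = 84/6 = 14
te_Database migration = (11 + 4·13 + 27)/6 = 90/6 = 15
te_Unit tests = (10 + 4·12 + 14)/6 = 72/6 = 12
te_Integration tests = (4 + 4·5 + 18)/6 = 42/6 = 7
te_Code review = (5 + 4·9 + 19)/6 = 60/6 = 10
te_Security audit = (7 + 4·12 + 17)/6 = 72/6 = 12
te_Staging deploy = (2 + 4·3 + 4)/6 = 18/6 = 3
te_Load testing = (7 + 4·8 + 15)/6 = 54/6 = 9

Forward pass:
ES_Backend dev = 0; EF_Backend dev = 13
ES_Frontend dev = 0; EF_Frontend dev = 14
ES_Database migration = 0; EF_Database migration = 15
ES_Unit tests = 0; EF_Unit tests = 12
ES_Integration tests = max(EF_Frontend dev=14, EF_Unit tests=12) = 14; EF_Integration tests = 14+7 = 21
ES_Code review = 15; EF_Code review = 15+10 = 25
ES_Security audit = 21; EF_Security audit = 21+12 = 33
ES_Staging deploy = max(EF_Integration tests=21, EF_Code review=25) = 25; EF_Staging deploy = 25+3 = 28
ES_Load testing = max(EF_Backend dev=13, EF_Unit tests=12, EF_Security audit=33, EF_Staging deploy=28) = 33; EF_Load testing = 33+9 = 42
Expected project duration μ = 42 weeks. Critical path: Frontend dev → Integration tests → Security audit → Load testing.

42 weeks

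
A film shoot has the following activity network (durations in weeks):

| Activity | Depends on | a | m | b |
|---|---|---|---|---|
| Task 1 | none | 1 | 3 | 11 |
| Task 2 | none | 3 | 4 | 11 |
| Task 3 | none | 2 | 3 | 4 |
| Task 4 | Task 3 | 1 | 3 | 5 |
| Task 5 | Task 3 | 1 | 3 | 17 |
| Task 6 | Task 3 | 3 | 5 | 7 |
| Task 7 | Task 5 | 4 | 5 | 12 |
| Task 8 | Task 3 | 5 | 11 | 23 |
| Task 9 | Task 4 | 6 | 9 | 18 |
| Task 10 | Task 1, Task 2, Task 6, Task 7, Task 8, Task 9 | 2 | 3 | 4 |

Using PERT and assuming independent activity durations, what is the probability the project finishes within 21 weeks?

0.823

te_Task 1 = (1 + 4·3 + 11)/6 = 24/6 = 4; σ²_Task 1 = ((11−1)/6)² = 2.778
te_Task 2 = (3 + 4·4 + 11)/6 = 30/6 = 5; σ²_Task 2 = ((11−3)/6)² = 1.778
te_Task 3 = (2 + 4·3 + 4)/6 = 18/6 = 3; σ²_Task 3 = ((4−2)/6)² = 0.111
te_Task 4 = (1 + 4·3 + 5)/6 = 18/6 = 3; σ²_Task 4 = ((5−1)/6)² = 0.444
te_Task 5 = (1 + 4·3 + 17)/6 = 30/6 = 5; σ²_Task 5 = ((17−1)/6)² = 7.111
te_Task 6 = (3 + 4·5 + 7)/6 = 30/6 = 5; σ²_Task 6 = ((7−3)/6)² = 0.444
te_Task 7 = (4 + 4·5 + 12)/6 = 36/6 = 6; σ²_Task 7 = ((12−4)/6)² = 1.778
te_Task 8 = (5 + 4·11 + 23)/6 = 72/6 = 12; σ²_Task 8 = ((23−5)/6)² = 9.000
te_Task 9 = (6 + 4·9 + 18)/6 = 60/6 = 10; σ²_Task 9 = ((18−6)/6)² = 4.000
te_Task 10 = (2 + 4·3 + 4)/6 = 18/6 = 3; σ²_Task 10 = ((4−2)/6)² = 0.111

Forward pass:
ES_Task 1 = 0; EF_Task 1 = 4
ES_Task 2 = 0; EF_Task 2 = 5
ES_Task 3 = 0; EF_Task 3 = 3
ES_Task 4 = 3; EF_Task 4 = 3+3 = 6
ES_Task 5 = 3; EF_Task 5 = 3+5 = 8
ES_Task 6 = 3; EF_Task 6 = 3+5 = 8
ES_Task 7 = 8; EF_Task 7 = 8+6 = 14
ES_Task 8 = 3; EF_Task 8 = 3+12 = 15
ES_Task 9 = 6; EF_Task 9 = 6+10 = 16
ES_Task 10 = max(EF_Task 1=4, EF_Task 2=5, EF_Task 6=8, EF_Task 7=14, EF_Task 8=15, EF_Task 9=16) = 16; EF_Task 10 = 16+3 = 19
Expected project duration μ = 19 weeks. Critical path: Task 3 → Task 4 → Task 9 → Task 10.

Variance along critical path = 0.111 + 0.444 + 4.000 + 0.111 = 4.667; σ = √4.667 = 2.160 weeks.
Z = (21 − 19) / 2.160 = 0.926
P(T ≤ 21) = Φ(0.926) ≈ 0.823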